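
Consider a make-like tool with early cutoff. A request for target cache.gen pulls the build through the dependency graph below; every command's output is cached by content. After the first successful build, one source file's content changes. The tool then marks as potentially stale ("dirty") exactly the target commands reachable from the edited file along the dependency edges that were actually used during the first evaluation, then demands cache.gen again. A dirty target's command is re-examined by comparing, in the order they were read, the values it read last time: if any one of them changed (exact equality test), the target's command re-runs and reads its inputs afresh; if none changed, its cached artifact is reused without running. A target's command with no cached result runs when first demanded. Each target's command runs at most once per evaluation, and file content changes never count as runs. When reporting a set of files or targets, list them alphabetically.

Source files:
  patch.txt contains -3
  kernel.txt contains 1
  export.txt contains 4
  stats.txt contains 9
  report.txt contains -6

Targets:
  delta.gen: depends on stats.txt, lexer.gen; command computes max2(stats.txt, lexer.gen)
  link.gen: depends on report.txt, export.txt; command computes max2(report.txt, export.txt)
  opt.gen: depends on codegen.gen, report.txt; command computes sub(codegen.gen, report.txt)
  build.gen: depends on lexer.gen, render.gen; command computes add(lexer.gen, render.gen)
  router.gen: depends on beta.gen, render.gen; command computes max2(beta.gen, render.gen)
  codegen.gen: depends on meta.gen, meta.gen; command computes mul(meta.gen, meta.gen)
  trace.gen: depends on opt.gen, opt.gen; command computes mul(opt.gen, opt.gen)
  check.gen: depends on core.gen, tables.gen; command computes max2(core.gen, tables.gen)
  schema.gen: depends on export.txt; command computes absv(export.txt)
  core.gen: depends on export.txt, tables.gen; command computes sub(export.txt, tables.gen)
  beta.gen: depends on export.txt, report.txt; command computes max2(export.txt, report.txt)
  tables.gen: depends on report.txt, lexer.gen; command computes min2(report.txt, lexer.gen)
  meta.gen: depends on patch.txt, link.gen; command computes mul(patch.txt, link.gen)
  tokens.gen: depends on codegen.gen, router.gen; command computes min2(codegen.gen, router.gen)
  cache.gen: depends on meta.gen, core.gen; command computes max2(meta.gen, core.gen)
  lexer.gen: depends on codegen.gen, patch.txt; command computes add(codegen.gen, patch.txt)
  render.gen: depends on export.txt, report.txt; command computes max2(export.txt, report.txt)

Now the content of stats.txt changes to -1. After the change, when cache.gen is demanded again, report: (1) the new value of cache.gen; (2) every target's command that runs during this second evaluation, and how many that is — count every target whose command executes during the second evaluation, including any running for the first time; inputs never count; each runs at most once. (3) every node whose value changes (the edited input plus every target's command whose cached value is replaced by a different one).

Demanding cache.gen again yields 10.
0 target commands run: none.
The nodes whose values change: stats.txt.
Note the shortcut — stats.txt feeds only undemanded nodes, so no recomputation happens.

First demand of the output computes:
  link.gen = max2(-6, 4) = 4
  meta.gen = mul(-3, 4) = -12
  codegen.gen = mul(-12, -12) = 144
  lexer.gen = add(144, -3) = 141
  tables.gen = min2(-6, 141) = -6
  core.gen = sub(4, -6) = 10
  cache.gen = max2(-12, 10) = 10

After the edit, cleaning proceeds:
  stats.txt only reaches undemanded nodes; the second demand re-runs nothing.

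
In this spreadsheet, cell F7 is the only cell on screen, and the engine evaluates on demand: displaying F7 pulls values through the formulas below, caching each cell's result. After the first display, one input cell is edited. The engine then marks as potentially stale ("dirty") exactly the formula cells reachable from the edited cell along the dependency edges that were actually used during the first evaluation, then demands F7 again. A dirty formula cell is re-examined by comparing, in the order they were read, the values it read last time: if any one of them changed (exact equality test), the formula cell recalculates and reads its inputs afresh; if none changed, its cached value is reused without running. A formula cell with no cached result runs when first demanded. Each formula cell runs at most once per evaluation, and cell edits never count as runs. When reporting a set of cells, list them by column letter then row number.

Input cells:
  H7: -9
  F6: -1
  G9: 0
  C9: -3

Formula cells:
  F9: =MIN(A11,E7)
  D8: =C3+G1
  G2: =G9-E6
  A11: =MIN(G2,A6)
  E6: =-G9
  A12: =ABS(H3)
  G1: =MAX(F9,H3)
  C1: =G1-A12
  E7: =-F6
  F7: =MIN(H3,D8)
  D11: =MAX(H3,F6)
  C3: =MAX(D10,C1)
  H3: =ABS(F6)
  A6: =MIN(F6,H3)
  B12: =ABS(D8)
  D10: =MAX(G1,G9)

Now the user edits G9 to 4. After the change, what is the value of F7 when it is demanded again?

F7 now evaluates to 1.
The important point: at F9 every value read last time is unchanged, so the dirty flag clears without a run.

Initial pass — values computed on the first demand:
  E6 = -(0) = 0
  E7 = -(-1) = 1
  G2 = 0 - 0 = 0
  H3 = ABS(-1) = 1
  A6 = MIN(-1, 1) = -1
  A11 = MIN(0, -1) = -1
  A12 = ABS(1) = 1
  F9 = MIN(-1, 1) = -1
  G1 = MAX(-1, 1) = 1
  C1 = 1 - 1 = 0
  D10 = MAX(1, 0) = 1
  C3 = MAX(1, 0) = 1
  D8 = 1 + 1 = 2
  F7 = MIN(1, 2) = 1

Second demand — change propagation:
  E6: re-runs because G9 0->4; new result -4.
  G2: re-runs because G9 0->4; E6 0->-4; new result 8.
  A11: re-runs because G2 0->8; new result -1 (unchanged).
  F9: re-examined; everything it read last time is the same (A11 unchanged, E7 unchanged) — cache -1 kept, no run.
  G1: re-examined; everything it read last time is the same (F9 unchanged, H3 unchanged) — cache 1 kept, no run.
  C1: re-examined; everything it read last time is the same (G1 unchanged, A12 unchanged) — cache 0 kept, no run.
  D10: re-runs because G9 0->4; new result 4.
  C3: re-runs because D10 1->4; new result 4.
  D8: re-runs because C3 1->4; new result 5.
  F7: re-runs because D8 2->5; new result 1 (unchanged).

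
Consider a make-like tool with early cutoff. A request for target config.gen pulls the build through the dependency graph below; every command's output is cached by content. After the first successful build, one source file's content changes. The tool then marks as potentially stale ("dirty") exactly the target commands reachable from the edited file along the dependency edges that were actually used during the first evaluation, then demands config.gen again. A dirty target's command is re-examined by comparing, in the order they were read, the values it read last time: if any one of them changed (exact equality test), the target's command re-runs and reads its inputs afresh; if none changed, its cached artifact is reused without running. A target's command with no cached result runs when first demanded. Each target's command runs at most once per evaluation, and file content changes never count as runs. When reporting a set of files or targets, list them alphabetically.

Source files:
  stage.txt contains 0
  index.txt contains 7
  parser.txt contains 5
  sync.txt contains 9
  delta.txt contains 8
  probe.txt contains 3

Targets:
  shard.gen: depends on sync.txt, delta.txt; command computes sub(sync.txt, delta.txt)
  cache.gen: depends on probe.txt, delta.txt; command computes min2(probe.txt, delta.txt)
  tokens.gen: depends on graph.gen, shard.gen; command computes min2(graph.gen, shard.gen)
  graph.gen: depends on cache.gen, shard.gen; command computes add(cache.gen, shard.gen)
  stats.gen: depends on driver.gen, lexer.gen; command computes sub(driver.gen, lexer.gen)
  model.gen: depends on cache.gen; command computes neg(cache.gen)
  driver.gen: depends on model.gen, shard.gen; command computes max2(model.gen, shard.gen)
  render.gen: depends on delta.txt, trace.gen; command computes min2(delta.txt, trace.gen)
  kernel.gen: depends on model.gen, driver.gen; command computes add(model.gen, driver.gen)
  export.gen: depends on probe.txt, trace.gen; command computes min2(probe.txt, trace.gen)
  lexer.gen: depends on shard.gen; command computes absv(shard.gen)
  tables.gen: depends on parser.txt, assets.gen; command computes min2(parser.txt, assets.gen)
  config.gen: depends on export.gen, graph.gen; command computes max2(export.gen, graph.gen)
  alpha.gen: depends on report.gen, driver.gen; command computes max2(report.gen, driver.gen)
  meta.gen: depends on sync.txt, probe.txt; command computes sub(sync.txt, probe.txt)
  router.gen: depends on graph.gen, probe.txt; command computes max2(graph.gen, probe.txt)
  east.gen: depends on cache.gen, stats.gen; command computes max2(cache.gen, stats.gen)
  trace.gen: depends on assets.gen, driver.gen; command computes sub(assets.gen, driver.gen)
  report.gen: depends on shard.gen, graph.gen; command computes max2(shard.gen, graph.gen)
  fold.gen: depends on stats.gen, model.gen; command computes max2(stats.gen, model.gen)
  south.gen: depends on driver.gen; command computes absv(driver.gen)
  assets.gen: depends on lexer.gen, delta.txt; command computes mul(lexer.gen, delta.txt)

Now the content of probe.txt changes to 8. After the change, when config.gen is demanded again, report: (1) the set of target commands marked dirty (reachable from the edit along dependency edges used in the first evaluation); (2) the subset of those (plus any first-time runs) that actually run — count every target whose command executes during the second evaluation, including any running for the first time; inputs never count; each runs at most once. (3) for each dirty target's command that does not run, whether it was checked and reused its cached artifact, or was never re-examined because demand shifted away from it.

The edit dirties: cache.gen, config.gen, driver.gen, export.gen, graph.gen, model.gen, trace.gen.
6 target commands run: cache.gen, config.gen, driver.gen, export.gen, graph.gen, model.gen.
Cache hits after checking: trace.gen.
Note where the cutoff bites: trace.gen is checked, finds nothing changed, and keeps its cache.

First demand of the output computes:
  cache.gen = min2(3, 8) = 3
  model.gen = neg(3) = -3
  shard.gen = sub(9, 8) = 1
  driver.gen = max2(-3, 1) = 1
  graph.gen = add(3, 1) = 4
  lexer.gen = absv(1) = 1
  assets.gen = mul(1, 8) = 8
  trace.gen = sub(8, 1) = 7
  export.gen = min2(3, 7) = 3
  config.gen = max2(3, 4) = 4

After the edit, cleaning proceeds:
  cache.gen: a read changed (probe.txt 3->8) — executes, giving 8.
  graph.gen: a read changed (cache.gen 3->8) — executes, giving 9.
  model.gen: a read changed (cache.gen 3->8) — executes, giving -8.
  driver.gen: a read changed (model.gen -3->-8) — executes, giving 1 — identical to its old value.
  trace.gen: dirty, but its reads are unchanged (assets.gen unchanged, driver.gen unchanged); cached 7 stands.
  export.gen: a read changed (probe.txt 3->8) — executes, giving 7.
  config.gen: a read changed (export.gen 3->7; graph.gen 4->9) — executes, giving 9.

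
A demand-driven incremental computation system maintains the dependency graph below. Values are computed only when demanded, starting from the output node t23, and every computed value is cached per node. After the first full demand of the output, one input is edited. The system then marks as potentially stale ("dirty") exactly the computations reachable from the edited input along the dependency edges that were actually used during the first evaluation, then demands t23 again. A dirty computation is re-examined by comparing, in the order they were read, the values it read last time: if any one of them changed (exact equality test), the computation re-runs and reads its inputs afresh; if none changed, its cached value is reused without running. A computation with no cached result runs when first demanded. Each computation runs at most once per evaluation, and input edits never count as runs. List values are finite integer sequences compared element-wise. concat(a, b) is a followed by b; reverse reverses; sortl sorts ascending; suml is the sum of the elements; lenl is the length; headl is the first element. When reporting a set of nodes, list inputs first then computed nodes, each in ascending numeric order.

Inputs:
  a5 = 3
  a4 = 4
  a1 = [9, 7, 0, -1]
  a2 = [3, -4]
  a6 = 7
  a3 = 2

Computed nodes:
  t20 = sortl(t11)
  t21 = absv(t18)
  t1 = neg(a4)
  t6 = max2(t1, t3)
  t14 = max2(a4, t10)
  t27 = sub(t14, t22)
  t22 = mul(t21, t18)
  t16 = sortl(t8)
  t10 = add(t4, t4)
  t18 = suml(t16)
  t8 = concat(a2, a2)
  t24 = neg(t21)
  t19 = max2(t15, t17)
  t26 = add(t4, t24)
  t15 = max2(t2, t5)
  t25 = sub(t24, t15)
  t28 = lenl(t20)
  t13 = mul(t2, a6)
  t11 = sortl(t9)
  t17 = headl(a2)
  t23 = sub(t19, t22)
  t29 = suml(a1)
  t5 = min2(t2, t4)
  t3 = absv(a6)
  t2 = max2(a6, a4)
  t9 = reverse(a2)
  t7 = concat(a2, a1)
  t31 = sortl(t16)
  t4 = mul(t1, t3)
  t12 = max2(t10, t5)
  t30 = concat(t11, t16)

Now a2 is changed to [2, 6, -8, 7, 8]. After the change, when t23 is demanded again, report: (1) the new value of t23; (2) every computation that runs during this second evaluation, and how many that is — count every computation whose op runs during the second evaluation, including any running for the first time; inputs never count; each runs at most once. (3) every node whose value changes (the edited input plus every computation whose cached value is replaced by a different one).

New value of t23: -893.
Computations that run: t8, t16, t17, t18, t19, t21, t22, t23 — 8 in total.
Values that change: a2, t8, t16, t17, t18, t21, t22, t23.

First evaluation (everything demanded from the output):
  t1 = neg(4) = -4
  t2 = max2(7, 4) = 7
  t3 = absv(7) = 7
  t4 = mul(-4, 7) = -28
  t5 = min2(7, -28) = -28
  t8 = concat([3, -4], [3, -4]) = [3, -4, 3, -4]
  t15 = max2(7, -28) = 7
  t16 = sortl([3, -4, 3, -4]) = [-4, -4, 3, 3]
  t17 = headl([3, -4]) = 3
  t18 = suml([-4, -4, 3, 3]) = -2
  t19 = max2(7, 3) = 7
  t21 = absv(-2) = 2
  t22 = mul(2, -2) = -4
  t23 = sub(7, -4) = 11

Propagation after the edit:
  t8: runs — a2 [3, -4]->[2, 6, -8, 7, 8]; a2 [3, -4]->[2, 6, -8, 7, 8]; result [2, 6, -8, 7, 8, 2, 6, -8, 7, 8].
  t16: runs — t8 [3, -4, 3, -4]->[2, 6, -8, 7, 8, 2, 6, -8, 7, 8]; result [-8, -8, 2, 2, 6, 6, 7, 7, 8, 8].
  t17: runs — a2 [3, -4]->[2, 6, -8, 7, 8]; result 2.
  t18: runs — t16 [-4, -4, 3, 3]->[-8, -8, 2, 2, 6, 6, 7, 7, 8, 8]; result 30.
  t19: runs — t17 3->2; result 7 (same value as before).
  t21: runs — t18 -2->30; result 30.
  t22: runs — t21 2->30; t18 -2->30; result 900.
  t23: runs — t22 -4->900; result -893.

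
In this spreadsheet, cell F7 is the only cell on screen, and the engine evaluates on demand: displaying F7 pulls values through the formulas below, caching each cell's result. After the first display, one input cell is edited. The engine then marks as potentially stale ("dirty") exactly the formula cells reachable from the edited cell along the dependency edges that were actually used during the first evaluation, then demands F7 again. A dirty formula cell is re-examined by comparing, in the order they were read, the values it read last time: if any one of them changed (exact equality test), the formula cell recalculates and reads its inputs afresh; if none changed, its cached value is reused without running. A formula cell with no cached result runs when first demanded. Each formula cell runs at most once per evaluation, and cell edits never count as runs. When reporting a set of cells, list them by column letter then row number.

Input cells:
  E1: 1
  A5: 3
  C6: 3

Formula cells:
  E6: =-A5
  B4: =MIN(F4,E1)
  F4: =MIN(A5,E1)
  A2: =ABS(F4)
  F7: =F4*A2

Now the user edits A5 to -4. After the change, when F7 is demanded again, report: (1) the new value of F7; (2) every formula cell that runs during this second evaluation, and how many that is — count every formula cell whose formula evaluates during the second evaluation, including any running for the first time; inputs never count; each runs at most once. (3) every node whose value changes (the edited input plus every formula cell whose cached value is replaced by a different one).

F7 now evaluates to -16.
Run set: A2, F4, F7 (3 run).
Changed values: A2, A5, F4, F7.

Initial pass — values computed on the first demand:
  F4 = MIN(3, 1) = 1
  A2 = ABS(1) = 1
  F7 = 1 * 1 = 1

Second demand — change propagation:
  F4: re-runs because A5 3->-4; new result -4.
  A2: re-runs because F4 1->-4; new result 4.
  F7: re-runs because F4 1->-4; A2 1->4; new result -16.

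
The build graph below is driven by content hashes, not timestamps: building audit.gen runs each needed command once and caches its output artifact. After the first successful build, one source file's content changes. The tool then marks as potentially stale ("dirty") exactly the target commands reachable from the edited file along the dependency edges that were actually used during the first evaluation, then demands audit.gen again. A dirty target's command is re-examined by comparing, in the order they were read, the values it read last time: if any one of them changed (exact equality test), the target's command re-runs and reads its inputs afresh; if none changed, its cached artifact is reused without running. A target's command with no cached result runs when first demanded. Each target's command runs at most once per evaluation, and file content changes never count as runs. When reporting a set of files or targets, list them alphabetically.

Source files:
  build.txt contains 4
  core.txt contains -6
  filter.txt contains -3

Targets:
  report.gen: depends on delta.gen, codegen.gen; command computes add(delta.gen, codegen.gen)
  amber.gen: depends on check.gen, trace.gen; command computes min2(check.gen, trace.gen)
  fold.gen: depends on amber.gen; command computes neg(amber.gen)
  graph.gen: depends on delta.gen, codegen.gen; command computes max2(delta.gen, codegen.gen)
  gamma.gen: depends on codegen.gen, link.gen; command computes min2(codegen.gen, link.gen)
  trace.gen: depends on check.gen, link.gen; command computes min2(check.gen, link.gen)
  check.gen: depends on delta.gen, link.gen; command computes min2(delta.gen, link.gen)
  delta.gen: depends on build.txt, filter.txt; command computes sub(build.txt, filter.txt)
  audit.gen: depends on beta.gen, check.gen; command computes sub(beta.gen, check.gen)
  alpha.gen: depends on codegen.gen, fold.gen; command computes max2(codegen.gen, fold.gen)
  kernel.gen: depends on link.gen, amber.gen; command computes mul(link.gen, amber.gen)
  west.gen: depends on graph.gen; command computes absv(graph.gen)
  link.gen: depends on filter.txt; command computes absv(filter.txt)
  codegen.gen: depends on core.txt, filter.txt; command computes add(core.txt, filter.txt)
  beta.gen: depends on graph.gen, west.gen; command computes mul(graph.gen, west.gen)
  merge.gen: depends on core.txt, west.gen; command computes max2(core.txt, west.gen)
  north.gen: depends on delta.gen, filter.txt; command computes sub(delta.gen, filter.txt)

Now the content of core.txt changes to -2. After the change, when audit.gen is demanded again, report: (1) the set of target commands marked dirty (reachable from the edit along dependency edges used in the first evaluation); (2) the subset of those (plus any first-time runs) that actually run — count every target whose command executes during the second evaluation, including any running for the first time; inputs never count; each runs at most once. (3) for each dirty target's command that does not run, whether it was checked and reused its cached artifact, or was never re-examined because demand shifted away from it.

Initial pass — values computed on the first demand:
  codegen.gen = add(-6, -3) = -9
  delta.gen = sub(4, -3) = 7
  graph.gen = max2(7, -9) = 7
  link.gen = absv(-3) = 3
  check.gen = min2(7, 3) = 3
  west.gen = absv(7) = 7
  beta.gen = mul(7, 7) = 49
  audit.gen = sub(49, 3) = 46

Second demand — change propagation:
  codegen.gen: re-runs because core.txt -6->-2; new result -5.
  graph.gen: re-runs because codegen.gen -9->-5; new result 7 (unchanged).
  west.gen: re-examined; everything it read last time is the same (graph.gen unchanged) — cache 7 kept, no run.
  beta.gen: re-examined; everything it read last time is the same (graph.gen unchanged, west.gen unchanged) — cache 49 kept, no run.
  audit.gen: re-examined; everything it read last time is the same (beta.gen unchanged, check.gen unchanged) — cache 46 kept, no run.

The important point: graph.gen recomputes to an identical value, and the output ends up unchanged.

Dirty set: audit.gen, beta.gen, codegen.gen, graph.gen, west.gen.
Run set: codegen.gen, graph.gen (2 run).
Re-examined without running (cache reused): audit.gen, beta.gen, west.gen.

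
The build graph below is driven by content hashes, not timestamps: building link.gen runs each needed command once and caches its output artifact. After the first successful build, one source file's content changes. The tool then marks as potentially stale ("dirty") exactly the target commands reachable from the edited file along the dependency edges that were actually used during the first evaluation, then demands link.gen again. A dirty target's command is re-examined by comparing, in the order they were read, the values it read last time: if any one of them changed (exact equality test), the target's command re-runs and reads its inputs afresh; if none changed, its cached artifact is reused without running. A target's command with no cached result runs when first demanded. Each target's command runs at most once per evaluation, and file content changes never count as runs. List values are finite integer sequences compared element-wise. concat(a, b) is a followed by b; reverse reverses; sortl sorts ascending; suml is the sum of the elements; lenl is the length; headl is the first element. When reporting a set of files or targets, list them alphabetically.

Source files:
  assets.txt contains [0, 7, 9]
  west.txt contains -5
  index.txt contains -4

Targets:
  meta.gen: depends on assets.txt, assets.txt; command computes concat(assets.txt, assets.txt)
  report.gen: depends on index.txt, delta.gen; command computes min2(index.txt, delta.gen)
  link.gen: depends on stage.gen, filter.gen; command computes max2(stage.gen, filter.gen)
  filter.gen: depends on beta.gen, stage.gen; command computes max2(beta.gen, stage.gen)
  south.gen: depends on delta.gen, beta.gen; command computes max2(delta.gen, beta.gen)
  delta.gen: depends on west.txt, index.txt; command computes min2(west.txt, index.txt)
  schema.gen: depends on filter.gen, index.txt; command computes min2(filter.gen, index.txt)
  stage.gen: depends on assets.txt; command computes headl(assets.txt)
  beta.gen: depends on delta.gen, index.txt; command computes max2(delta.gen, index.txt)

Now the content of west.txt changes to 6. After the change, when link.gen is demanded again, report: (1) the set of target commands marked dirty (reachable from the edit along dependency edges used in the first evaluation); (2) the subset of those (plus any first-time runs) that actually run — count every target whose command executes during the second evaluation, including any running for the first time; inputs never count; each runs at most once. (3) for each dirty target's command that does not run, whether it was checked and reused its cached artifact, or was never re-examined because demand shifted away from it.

Dirty set: beta.gen, delta.gen, filter.gen, link.gen.
Run set: beta.gen, delta.gen (2 run).
Re-examined without running (cache reused): filter.gen, link.gen.
The important point: beta.gen recomputes to an identical value, and the output ends up unchanged.

Initial pass — values computed on the first demand:
  delta.gen = min2(-5, -4) = -5
  beta.gen = max2(-5, -4) = -4
  stage.gen = headl([0, 7, 9]) = 0
  filter.gen = max2(-4, 0) = 0
  link.gen = max2(0, 0) = 0

Second demand — change propagation:
  delta.gen: re-runs because west.txt -5->6; new result -4.
  beta.gen: re-runs because delta.gen -5->-4; new result -4 (unchanged).
  filter.gen: re-examined; everything it read last time is the same (beta.gen unchanged, stage.gen unchanged) — cache 0 kept, no run.
  link.gen: re-examined; everything it read last time is the same (stage.gen unchanged, filter.gen unchanged) — cache 0 kept, no run.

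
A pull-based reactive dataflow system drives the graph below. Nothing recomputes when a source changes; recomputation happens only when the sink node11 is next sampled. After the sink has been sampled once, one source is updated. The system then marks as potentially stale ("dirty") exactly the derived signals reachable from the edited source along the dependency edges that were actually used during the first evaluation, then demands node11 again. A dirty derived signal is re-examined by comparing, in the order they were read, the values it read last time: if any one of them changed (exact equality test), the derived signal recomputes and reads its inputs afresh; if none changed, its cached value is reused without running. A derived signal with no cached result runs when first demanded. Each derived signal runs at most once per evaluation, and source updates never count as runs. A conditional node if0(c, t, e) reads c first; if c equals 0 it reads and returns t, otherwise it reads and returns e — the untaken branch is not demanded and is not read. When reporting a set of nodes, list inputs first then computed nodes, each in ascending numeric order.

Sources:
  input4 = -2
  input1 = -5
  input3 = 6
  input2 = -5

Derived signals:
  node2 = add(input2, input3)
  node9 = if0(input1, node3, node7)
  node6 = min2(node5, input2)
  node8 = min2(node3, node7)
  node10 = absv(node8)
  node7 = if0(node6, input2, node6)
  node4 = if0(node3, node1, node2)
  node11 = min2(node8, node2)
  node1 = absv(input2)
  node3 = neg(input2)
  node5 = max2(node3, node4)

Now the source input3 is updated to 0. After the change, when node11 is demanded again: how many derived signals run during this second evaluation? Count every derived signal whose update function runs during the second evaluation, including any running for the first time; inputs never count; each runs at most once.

First evaluation (everything demanded from the output):
  node2 = add(-5, 6) = 1
  node3 = neg(-5) = 5
  node4 = if0(node3=5 -> else branch node2) = 1
  node5 = max2(5, 1) = 5
  node6 = min2(5, -5) = -5
  node7 = if0(node6=-5 -> else branch node6) = -5
  node8 = min2(5, -5) = -5
  node11 = min2(-5, 1) = -5

Propagation after the edit:
  node2: runs — input3 6->0; result -5.
  node4: runs — node2 1->-5; result -5.
  node5: runs — node4 1->-5; result 5 (same value as before).
  node6: checked — values it read are unchanged (node5 unchanged, input2 unchanged); reused cached -5 without running.
  node7: checked — values it read are unchanged (node6 unchanged, node6 unchanged); reused cached -5 without running.
  node8: checked — values it read are unchanged (node3 unchanged, node7 unchanged); reused cached -5 without running.
  node11: runs — node2 1->-5; result -5 (same value as before).

Key observation: the cutoff stops propagation at node6 — its inputs' values are unchanged, so it reuses its cache.

Derived signals that run: node2, node4, node5, node11 — 4 in total.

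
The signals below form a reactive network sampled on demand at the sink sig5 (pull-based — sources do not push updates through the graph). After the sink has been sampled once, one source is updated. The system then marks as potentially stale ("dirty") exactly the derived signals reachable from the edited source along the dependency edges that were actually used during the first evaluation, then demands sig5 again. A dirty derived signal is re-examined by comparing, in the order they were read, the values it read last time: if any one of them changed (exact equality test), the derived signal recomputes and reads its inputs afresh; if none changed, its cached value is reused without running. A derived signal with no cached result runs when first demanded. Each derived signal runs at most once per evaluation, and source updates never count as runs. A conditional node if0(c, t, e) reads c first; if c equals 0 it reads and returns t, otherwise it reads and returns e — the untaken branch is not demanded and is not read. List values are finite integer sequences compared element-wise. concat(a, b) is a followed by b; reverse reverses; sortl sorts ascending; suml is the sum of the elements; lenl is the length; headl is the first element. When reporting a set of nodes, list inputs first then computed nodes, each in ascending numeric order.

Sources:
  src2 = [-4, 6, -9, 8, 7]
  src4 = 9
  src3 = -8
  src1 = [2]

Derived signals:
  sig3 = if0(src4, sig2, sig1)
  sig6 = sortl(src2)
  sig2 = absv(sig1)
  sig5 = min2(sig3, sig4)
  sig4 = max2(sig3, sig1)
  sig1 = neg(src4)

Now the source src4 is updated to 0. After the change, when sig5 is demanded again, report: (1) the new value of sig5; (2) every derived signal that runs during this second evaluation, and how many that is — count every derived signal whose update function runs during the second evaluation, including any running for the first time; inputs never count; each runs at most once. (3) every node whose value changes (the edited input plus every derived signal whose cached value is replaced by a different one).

sig5 now evaluates to 0.
Run set: sig1, sig2, sig3, sig4, sig5 (5 run).
Changed values: src4, sig1, sig3, sig4, sig5.
The important point: the flipped condition pulls in fresh nodes; sig2 runs for the first time.

Initial pass — values computed on the first demand:
  sig1 = neg(9) = -9
  sig3 = if0(src4=9 -> else branch sig1) = -9
  sig4 = max2(-9, -9) = -9
  sig5 = min2(-9, -9) = -9

Second demand — change propagation:
  sig1: re-runs because src4 9->0; new result 0.
  sig2: newly demanded (no cache) — executes and yields 0.
  sig3: re-runs because src4 9->0; sig1 -9->0; new result 0.
  sig4: re-runs because sig3 -9->0; sig1 -9->0; new result 0.
  sig5: re-runs because sig3 -9->0; sig4 -9->0; new result 0.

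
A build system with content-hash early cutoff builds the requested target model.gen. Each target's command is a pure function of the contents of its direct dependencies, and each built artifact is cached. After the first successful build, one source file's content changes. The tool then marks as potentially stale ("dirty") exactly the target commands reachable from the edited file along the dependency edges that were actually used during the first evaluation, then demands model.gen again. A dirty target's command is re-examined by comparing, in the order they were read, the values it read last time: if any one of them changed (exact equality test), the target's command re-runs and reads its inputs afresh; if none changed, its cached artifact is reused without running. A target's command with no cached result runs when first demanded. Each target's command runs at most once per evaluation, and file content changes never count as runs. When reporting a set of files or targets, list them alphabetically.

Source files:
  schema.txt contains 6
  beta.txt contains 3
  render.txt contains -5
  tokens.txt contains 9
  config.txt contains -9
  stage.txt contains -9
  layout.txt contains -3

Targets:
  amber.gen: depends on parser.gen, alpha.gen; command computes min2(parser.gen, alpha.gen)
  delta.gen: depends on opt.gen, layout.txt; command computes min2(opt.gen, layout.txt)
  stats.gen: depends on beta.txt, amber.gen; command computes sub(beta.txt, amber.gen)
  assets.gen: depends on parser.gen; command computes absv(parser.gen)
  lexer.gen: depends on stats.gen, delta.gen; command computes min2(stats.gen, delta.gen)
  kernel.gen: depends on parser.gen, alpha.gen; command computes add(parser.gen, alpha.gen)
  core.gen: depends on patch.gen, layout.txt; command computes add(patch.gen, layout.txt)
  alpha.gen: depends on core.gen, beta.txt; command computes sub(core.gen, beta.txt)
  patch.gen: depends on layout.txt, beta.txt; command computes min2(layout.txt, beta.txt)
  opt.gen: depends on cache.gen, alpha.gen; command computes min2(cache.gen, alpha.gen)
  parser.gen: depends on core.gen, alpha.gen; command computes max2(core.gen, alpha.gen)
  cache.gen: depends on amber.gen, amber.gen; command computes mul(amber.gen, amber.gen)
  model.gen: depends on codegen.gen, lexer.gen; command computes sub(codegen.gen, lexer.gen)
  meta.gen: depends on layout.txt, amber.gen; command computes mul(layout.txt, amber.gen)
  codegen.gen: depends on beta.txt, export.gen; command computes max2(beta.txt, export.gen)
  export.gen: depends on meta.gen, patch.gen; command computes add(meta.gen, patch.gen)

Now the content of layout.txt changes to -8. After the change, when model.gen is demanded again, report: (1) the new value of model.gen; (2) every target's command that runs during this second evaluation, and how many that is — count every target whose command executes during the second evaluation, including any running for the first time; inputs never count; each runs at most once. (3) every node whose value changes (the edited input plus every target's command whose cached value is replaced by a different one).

New value of model.gen: 163.
Target commands that run: alpha.gen, amber.gen, cache.gen, codegen.gen, core.gen, delta.gen, export.gen, lexer.gen, meta.gen, model.gen, opt.gen, parser.gen, patch.gen, stats.gen — 14 in total.
Values that change: alpha.gen, amber.gen, cache.gen, codegen.gen, core.gen, delta.gen, export.gen, layout.txt, lexer.gen, meta.gen, model.gen, opt.gen, parser.gen, patch.gen, stats.gen.

First evaluation (everything demanded from the output):
  patch.gen = min2(-3, 3) = -3
  core.gen = add(-3, -3) = -6
  alpha.gen = sub(-6, 3) = -9
  parser.gen = max2(-6, -9) = -6
  amber.gen = min2(-6, -9) = -9
  cache.gen = mul(-9, -9) = 81
  meta.gen = mul(-3, -9) = 27
  export.gen = add(27, -3) = 24
  codegen.gen = max2(3, 24) = 24
  opt.gen = min2(81, -9) = -9
  delta.gen = min2(-9, -3) = -9
  stats.gen = sub(3, -9) = 12
  lexer.gen = min2(12, -9) = -9
  model.gen = sub(24, -9) = 33

Propagation after the edit:
  patch.gen: runs — layout.txt -3->-8; result -8.
  core.gen: runs — patch.gen -3->-8; layout.txt -3->-8; result -16.
  alpha.gen: runs — core.gen -6->-16; result -19.
  parser.gen: runs — core.gen -6->-16; alpha.gen -9->-19; result -16.
  amber.gen: runs — parser.gen -6->-16; alpha.gen -9->-19; result -19.
  cache.gen: runs — amber.gen -9->-19; amber.gen -9->-19; result 361.
  meta.gen: runs — layout.txt -3->-8; amber.gen -9->-19; result 152.
  export.gen: runs — meta.gen 27->152; patch.gen -3->-8; result 144.
  codegen.gen: runs — export.gen 24->144; result 144.
  opt.gen: runs — cache.gen 81->361; alpha.gen -9->-19; result -19.
  delta.gen: runs — opt.gen -9->-19; layout.txt -3->-8; result -19.
  stats.gen: runs — amber.gen -9->-19; result 22.
  lexer.gen: runs — stats.gen 12->22; delta.gen -9->-19; result -19.
  model.gen: runs — codegen.gen 24->144; lexer.gen -9->-19; result 163.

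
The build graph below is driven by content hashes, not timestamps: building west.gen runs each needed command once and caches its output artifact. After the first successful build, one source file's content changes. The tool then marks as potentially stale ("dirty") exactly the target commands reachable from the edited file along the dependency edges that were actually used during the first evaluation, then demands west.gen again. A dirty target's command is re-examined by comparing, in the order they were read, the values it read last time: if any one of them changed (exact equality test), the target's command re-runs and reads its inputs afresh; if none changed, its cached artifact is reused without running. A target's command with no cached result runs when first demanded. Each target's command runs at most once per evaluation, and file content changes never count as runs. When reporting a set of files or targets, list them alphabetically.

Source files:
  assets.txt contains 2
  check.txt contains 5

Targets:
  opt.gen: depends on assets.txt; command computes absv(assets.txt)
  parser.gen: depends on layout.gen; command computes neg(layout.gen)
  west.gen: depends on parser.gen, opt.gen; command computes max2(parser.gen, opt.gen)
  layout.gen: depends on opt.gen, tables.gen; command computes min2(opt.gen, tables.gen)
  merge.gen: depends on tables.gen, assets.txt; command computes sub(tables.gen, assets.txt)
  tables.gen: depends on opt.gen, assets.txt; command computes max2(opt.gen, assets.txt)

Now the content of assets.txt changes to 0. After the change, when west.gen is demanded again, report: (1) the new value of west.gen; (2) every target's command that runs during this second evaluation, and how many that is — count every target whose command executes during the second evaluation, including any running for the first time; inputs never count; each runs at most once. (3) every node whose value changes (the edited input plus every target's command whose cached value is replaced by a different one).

west.gen now evaluates to 0.
Run set: layout.gen, opt.gen, parser.gen, tables.gen, west.gen (5 run).
Changed values: assets.txt, layout.gen, opt.gen, parser.gen, tables.gen, west.gen.

Initial pass — values computed on the first demand:
  opt.gen = absv(2) = 2
  tables.gen = max2(2, 2) = 2
  layout.gen = min2(2, 2) = 2
  parser.gen = neg(2) = -2
  west.gen = max2(-2, 2) = 2

Second demand — change propagation:
  opt.gen: re-runs because assets.txt 2->0; new result 0.
  tables.gen: re-runs because opt.gen 2->0; assets.txt 2->0; new result 0.
  layout.gen: re-runs because opt.gen 2->0; tables.gen 2->0; new result 0.
  parser.gen: re-runs because layout.gen 2->0; new result 0.
  west.gen: re-runs because parser.gen -2->0; opt.gen 2->0; new result 0.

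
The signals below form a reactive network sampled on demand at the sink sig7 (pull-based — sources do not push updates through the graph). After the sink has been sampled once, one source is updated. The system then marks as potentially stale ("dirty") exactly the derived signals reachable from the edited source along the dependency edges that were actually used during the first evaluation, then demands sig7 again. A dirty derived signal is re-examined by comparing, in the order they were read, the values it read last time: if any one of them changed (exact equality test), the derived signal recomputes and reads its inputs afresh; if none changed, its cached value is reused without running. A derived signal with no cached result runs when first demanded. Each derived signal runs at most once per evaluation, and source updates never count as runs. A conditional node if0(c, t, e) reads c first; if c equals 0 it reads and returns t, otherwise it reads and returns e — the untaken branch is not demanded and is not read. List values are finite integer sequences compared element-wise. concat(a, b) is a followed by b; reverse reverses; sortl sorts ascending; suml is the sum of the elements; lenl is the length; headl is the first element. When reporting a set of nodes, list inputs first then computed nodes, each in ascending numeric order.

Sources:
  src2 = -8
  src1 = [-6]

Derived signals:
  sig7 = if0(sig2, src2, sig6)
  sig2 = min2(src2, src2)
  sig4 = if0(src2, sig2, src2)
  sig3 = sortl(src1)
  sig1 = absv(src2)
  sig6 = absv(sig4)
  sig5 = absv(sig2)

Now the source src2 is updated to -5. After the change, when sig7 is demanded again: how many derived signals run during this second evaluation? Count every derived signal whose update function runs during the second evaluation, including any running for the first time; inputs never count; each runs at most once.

Run set: sig2, sig4, sig6, sig7 (4 run).

Initial pass — values computed on the first demand:
  sig2 = min2(-8, -8) = -8
  sig4 = if0(src2=-8 -> else branch src2) = -8
  sig6 = absv(-8) = 8
  sig7 = if0(sig2=-8 -> else branch sig6) = 8

Second demand — change propagation:
  sig2: re-runs because src2 -8->-5; src2 -8->-5; new result -5.
  sig4: re-runs because src2 -8->-5; src2 -8->-5; new result -5.
  sig6: re-runs because sig4 -8->-5; new result 5.
  sig7: re-runs because sig2 -8->-5; sig6 8->5; new result 5.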